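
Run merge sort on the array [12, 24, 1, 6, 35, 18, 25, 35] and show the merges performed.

Divide and conquer:
  Merge [12] + [24] -> [12, 24]
  Merge [1] + [6] -> [1, 6]
  Merge [12, 24] + [1, 6] -> [1, 6, 12, 24]
  Merge [35] + [18] -> [18, 35]
  Merge [25] + [35] -> [25, 35]
  Merge [18, 35] + [25, 35] -> [18, 25, 35, 35]
  Merge [1, 6, 12, 24] + [18, 25, 35, 35] -> [1, 6, 12, 18, 24, 25, 35, 35]


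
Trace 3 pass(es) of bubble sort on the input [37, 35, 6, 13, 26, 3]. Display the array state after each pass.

After pass 1: [35, 6, 13, 26, 3, 37] (5 swaps)
After pass 2: [6, 13, 26, 3, 35, 37] (4 swaps)
After pass 3: [6, 13, 3, 26, 35, 37] (1 swaps)
Total swaps: 10


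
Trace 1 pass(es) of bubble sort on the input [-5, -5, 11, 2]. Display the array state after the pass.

After pass 1: [-5, -5, 2, 11] (1 swaps)
Total swaps: 1


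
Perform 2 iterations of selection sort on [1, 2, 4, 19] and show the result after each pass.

Pass 1: Select minimum 1 at index 0, swap -> [1, 2, 4, 19]
Pass 2: Select minimum 2 at index 1, swap -> [1, 2, 4, 19]


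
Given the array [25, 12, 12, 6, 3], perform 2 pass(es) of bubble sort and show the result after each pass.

After pass 1: [12, 12, 6, 3, 25] (4 swaps)
After pass 2: [12, 6, 3, 12, 25] (2 swaps)
Total swaps: 6


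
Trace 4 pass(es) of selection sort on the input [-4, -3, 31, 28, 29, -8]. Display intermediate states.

Pass 1: Select minimum -8 at index 5, swap -> [-8, -3, 31, 28, 29, -4]
Pass 2: Select minimum -4 at index 5, swap -> [-8, -4, 31, 28, 29, -3]
Pass 3: Select minimum -3 at index 5, swap -> [-8, -4, -3, 28, 29, 31]
Pass 4: Select minimum 28 at index 3, swap -> [-8, -4, -3, 28, 29, 31]


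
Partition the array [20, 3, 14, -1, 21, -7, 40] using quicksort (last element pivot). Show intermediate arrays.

Partition 1: pivot=40 at index 6 -> [20, 3, 14, -1, 21, -7, 40]
Partition 2: pivot=-7 at index 0 -> [-7, 3, 14, -1, 21, 20, 40]
Partition 3: pivot=20 at index 4 -> [-7, 3, 14, -1, 20, 21, 40]
Partition 4: pivot=-1 at index 1 -> [-7, -1, 14, 3, 20, 21, 40]
Partition 5: pivot=3 at index 2 -> [-7, -1, 3, 14, 20, 21, 40]


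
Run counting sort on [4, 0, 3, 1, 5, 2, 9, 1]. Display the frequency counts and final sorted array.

Count array: [1, 2, 1, 1, 1, 1, 0, 0, 0, 1]
(count[i] = number of elements equal to i)
Cumulative count: [1, 3, 4, 5, 6, 7, 7, 7, 7, 8]
Sorted: [0, 1, 1, 2, 3, 4, 5, 9]


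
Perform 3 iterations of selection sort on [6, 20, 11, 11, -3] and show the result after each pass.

Pass 1: Select minimum -3 at index 4, swap -> [-3, 20, 11, 11, 6]
Pass 2: Select minimum 6 at index 4, swap -> [-3, 6, 11, 11, 20]
Pass 3: Select minimum 11 at index 2, swap -> [-3, 6, 11, 11, 20]


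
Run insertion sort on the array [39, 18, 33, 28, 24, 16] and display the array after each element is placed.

First element 39 is already 'sorted'
Insert 18: shifted 1 elements -> [18, 39, 33, 28, 24, 16]
Insert 33: shifted 1 elements -> [18, 33, 39, 28, 24, 16]
Insert 28: shifted 2 elements -> [18, 28, 33, 39, 24, 16]
Insert 24: shifted 3 elements -> [18, 24, 28, 33, 39, 16]
Insert 16: shifted 5 elements -> [16, 18, 24, 28, 33, 39]


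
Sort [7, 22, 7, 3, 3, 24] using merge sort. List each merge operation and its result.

Divide and conquer:
  Merge [22] + [7] -> [7, 22]
  Merge [7] + [7, 22] -> [7, 7, 22]
  Merge [3] + [24] -> [3, 24]
  Merge [3] + [3, 24] -> [3, 3, 24]
  Merge [7, 7, 22] + [3, 3, 24] -> [3, 3, 7, 7, 22, 24]


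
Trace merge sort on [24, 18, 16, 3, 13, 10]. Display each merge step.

Divide and conquer:
  Merge [18] + [16] -> [16, 18]
  Merge [24] + [16, 18] -> [16, 18, 24]
  Merge [13] + [10] -> [10, 13]
  Merge [3] + [10, 13] -> [3, 10, 13]
  Merge [16, 18, 24] + [3, 10, 13] -> [3, 10, 13, 16, 18, 24]


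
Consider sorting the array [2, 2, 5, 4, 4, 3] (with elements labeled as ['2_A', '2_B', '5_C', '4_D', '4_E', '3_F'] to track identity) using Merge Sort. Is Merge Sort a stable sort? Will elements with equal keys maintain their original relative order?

Trace Merge Sort on the labeled array (the key is the number; the letter only tracks identity):
  Merge [2_B] + [5_C] -> [2_B, 5_C]
  Merge [2_A] + [2_B, 5_C] -> [2_A, 2_B, 5_C]
  Merge [4_E] + [3_F] -> [3_F, 4_E]
  Merge [4_D] + [3_F, 4_E] -> [3_F, 4_D, 4_E]
  Merge [2_A, 2_B, 5_C] + [3_F, 4_D, 4_E] -> [2_A, 2_B, 3_F, 4_D, 4_E, 5_C]
Final order: [2_A, 2_B, 3_F, 4_D, 4_E, 5_C]
Equal keys:
  value 2: originally 2_A, 2_B; after sorting 2_A, 2_B -> order preserved
  value 4: originally 4_D, 4_E; after sorting 4_D, 4_E -> order preserved
All equal keys kept their original relative order. Merge Sort is stable: when the heads of the two halves are equal the merge takes from the left half first.
Answer: Stable


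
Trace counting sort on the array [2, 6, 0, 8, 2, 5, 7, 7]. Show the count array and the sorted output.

Count array: [1, 0, 2, 0, 0, 1, 1, 2, 1]
(count[i] = number of elements equal to i)
Cumulative count: [1, 1, 3, 3, 3, 4, 5, 7, 8]
Sorted: [0, 2, 2, 5, 6, 7, 7, 8]


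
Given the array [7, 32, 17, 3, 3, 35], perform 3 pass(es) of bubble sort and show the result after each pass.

After pass 1: [7, 17, 3, 3, 32, 35] (3 swaps)
After pass 2: [7, 3, 3, 17, 32, 35] (2 swaps)
After pass 3: [3, 3, 7, 17, 32, 35] (2 swaps)
Total swaps: 7


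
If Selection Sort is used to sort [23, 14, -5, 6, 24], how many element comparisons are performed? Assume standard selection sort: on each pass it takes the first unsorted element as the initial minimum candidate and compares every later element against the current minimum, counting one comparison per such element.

Pass 1: scan indices 1..4 for the minimum = 4 comparison(s); min is -5, place at index 0 -> [-5, 14, 23, 6, 24]
Pass 2: scan indices 2..4 for the minimum = 3 comparison(s); min is 6, place at index 1 -> [-5, 6, 23, 14, 24]
Pass 3: scan indices 3..4 for the minimum = 2 comparison(s); min is 14, place at index 2 -> [-5, 6, 14, 23, 24]
Pass 4: scan indices 4..4 for the minimum = 1 comparison(s); min is 23, place at index 3 -> [-5, 6, 14, 23, 24]
Selection sort always scans the whole unsorted suffix, so the count is (n-1) + (n-2) + ... + 1 = n(n-1)/2 = 5*4/2 = 10 regardless of the input order.
Total comparisons: 4 + 3 + 2 + 1 = 10


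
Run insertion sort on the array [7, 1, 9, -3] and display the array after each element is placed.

First element 7 is already 'sorted'
Insert 1: shifted 1 elements -> [1, 7, 9, -3]
Insert 9: shifted 0 elements -> [1, 7, 9, -3]
Insert -3: shifted 3 elements -> [-3, 1, 7, 9]


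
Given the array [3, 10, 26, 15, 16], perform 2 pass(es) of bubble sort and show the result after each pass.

After pass 1: [3, 10, 15, 16, 26] (2 swaps)
After pass 2: [3, 10, 15, 16, 26] (0 swaps)
Total swaps: 2


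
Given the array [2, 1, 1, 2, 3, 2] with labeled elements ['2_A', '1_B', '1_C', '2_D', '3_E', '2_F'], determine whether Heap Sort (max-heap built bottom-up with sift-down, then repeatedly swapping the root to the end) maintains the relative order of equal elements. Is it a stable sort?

Trace Heap Sort on the labeled array (the key is the number; the letter only tracks identity):
  Build max-heap: [3_E, 2_A, 2_F, 2_D, 1_B, 1_C]
  Swap root 3_E to index 5, re-heapify first 5 -> [2_A, 2_D, 2_F, 1_C, 1_B, 3_E]
  Swap root 2_A to index 4, re-heapify first 4 -> [2_D, 1_B, 2_F, 1_C, 2_A, 3_E]
  Swap root 2_D to index 3, re-heapify first 3 -> [2_F, 1_B, 1_C, 2_D, 2_A, 3_E]
  Swap root 2_F to index 2, re-heapify first 2 -> [1_C, 1_B, 2_F, 2_D, 2_A, 3_E]
  Swap root 1_C to index 1, re-heapify first 1 -> [1_B, 1_C, 2_F, 2_D, 2_A, 3_E]
Final order: [1_B, 1_C, 2_F, 2_D, 2_A, 3_E]
Equal keys:
  value 1: originally 1_B, 1_C; after sorting 1_B, 1_C -> order preserved
  value 2: originally 2_A, 2_D, 2_F; after sorting 2_F, 2_D, 2_A -> order changed
Equal keys were reordered, so Heap Sort is not stable: heap construction and root-to-end swaps move elements without regard to the original order of equal keys. (One such input is enough; an unstable sort may happen to preserve order on other inputs, but it gives no guarantee.)
Answer: Not stable


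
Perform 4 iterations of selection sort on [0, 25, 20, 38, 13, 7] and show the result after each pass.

Pass 1: Select minimum 0 at index 0, swap -> [0, 25, 20, 38, 13, 7]
Pass 2: Select minimum 7 at index 5, swap -> [0, 7, 20, 38, 13, 25]
Pass 3: Select minimum 13 at index 4, swap -> [0, 7, 13, 38, 20, 25]
Pass 4: Select minimum 20 at index 4, swap -> [0, 7, 13, 20, 38, 25]


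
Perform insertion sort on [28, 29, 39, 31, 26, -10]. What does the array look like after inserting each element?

First element 28 is already 'sorted'
Insert 29: shifted 0 elements -> [28, 29, 39, 31, 26, -10]
Insert 39: shifted 0 elements -> [28, 29, 39, 31, 26, -10]
Insert 31: shifted 1 elements -> [28, 29, 31, 39, 26, -10]
Insert 26: shifted 4 elements -> [26, 28, 29, 31, 39, -10]
Insert -10: shifted 5 elements -> [-10, 26, 28, 29, 31, 39]


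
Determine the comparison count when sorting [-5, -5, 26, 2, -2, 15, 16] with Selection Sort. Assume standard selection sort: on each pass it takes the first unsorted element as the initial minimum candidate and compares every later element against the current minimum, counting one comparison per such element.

Pass 1: scan indices 1..6 for the minimum = 6 comparison(s); min is -5, place at index 0 -> [-5, -5, 26, 2, -2, 15, 16]
Pass 2: scan indices 2..6 for the minimum = 5 comparison(s); min is -5, place at index 1 -> [-5, -5, 26, 2, -2, 15, 16]
Pass 3: scan indices 3..6 for the minimum = 4 comparison(s); min is -2, place at index 2 -> [-5, -5, -2, 2, 26, 15, 16]
Pass 4: scan indices 4..6 for the minimum = 3 comparison(s); min is 2, place at index 3 -> [-5, -5, -2, 2, 26, 15, 16]
Pass 5: scan indices 5..6 for the minimum = 2 comparison(s); min is 15, place at index 4 -> [-5, -5, -2, 2, 15, 26, 16]
Pass 6: scan indices 6..6 for the minimum = 1 comparison(s); min is 16, place at index 5 -> [-5, -5, -2, 2, 15, 16, 26]
Selection sort always scans the whole unsorted suffix, so the count is (n-1) + (n-2) + ... + 1 = n(n-1)/2 = 7*6/2 = 21 regardless of the input order.
Total comparisons: 6 + 5 + 4 + 3 + 2 + 1 = 21


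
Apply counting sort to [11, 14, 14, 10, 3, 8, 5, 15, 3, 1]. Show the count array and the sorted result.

Count array: [0, 1, 0, 2, 0, 1, 0, 0, 1, 0, 1, 1, 0, 0, 2, 1]
(count[i] = number of elements equal to i)
Cumulative count: [0, 1, 1, 3, 3, 4, 4, 4, 5, 5, 6, 7, 7, 7, 9, 10]
Sorted: [1, 3, 3, 5, 8, 10, 11, 14, 14, 15]


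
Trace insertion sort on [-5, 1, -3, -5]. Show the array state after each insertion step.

First element -5 is already 'sorted'
Insert 1: shifted 0 elements -> [-5, 1, -3, -5]
Insert -3: shifted 1 elements -> [-5, -3, 1, -5]
Insert -5: shifted 2 elements -> [-5, -5, -3, 1]


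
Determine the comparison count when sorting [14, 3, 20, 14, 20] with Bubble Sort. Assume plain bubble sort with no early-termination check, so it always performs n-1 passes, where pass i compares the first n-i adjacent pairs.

Pass 1: compare adjacent pairs (0,1)..(3,4) = 4 comparison(s), 2 swap(s) -> [3, 14, 14, 20, 20]
Pass 2: compare adjacent pairs (0,1)..(2,3) = 3 comparison(s), 0 swap(s) -> [3, 14, 14, 20, 20]
Pass 3: compare adjacent pairs (0,1)..(1,2) = 2 comparison(s), 0 swap(s) -> [3, 14, 14, 20, 20]
Pass 4: compare adjacent pairs (0,1)..(0,1) = 1 comparison(s), 0 swap(s) -> [3, 14, 14, 20, 20]
Total comparisons: 4 + 3 + 2 + 1 = 10


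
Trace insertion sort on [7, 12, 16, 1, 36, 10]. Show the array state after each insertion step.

First element 7 is already 'sorted'
Insert 12: shifted 0 elements -> [7, 12, 16, 1, 36, 10]
Insert 16: shifted 0 elements -> [7, 12, 16, 1, 36, 10]
Insert 1: shifted 3 elements -> [1, 7, 12, 16, 36, 10]
Insert 36: shifted 0 elements -> [1, 7, 12, 16, 36, 10]
Insert 10: shifted 3 elements -> [1, 7, 10, 12, 16, 36]


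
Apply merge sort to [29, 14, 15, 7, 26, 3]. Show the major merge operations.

Divide and conquer:
  Merge [14] + [15] -> [14, 15]
  Merge [29] + [14, 15] -> [14, 15, 29]
  Merge [26] + [3] -> [3, 26]
  Merge [7] + [3, 26] -> [3, 7, 26]
  Merge [14, 15, 29] + [3, 7, 26] -> [3, 7, 14, 15, 26, 29]


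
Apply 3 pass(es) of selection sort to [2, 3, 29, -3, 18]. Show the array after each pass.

Pass 1: Select minimum -3 at index 3, swap -> [-3, 3, 29, 2, 18]
Pass 2: Select minimum 2 at index 3, swap -> [-3, 2, 29, 3, 18]
Pass 3: Select minimum 3 at index 3, swap -> [-3, 2, 3, 29, 18]


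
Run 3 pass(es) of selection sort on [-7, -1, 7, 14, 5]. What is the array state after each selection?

Pass 1: Select minimum -7 at index 0, swap -> [-7, -1, 7, 14, 5]
Pass 2: Select minimum -1 at index 1, swap -> [-7, -1, 7, 14, 5]
Pass 3: Select minimum 5 at index 4, swap -> [-7, -1, 5, 14, 7]


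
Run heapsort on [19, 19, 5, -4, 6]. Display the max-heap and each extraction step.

Build heap: [19, 19, 5, -4, 6]
Extract 19: [19, 6, 5, -4, 19]
Extract 19: [6, -4, 5, 19, 19]
Extract 6: [5, -4, 6, 19, 19]
Extract 5: [-4, 5, 6, 19, 19]


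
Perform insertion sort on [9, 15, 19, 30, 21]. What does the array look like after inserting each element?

First element 9 is already 'sorted'
Insert 15: shifted 0 elements -> [9, 15, 19, 30, 21]
Insert 19: shifted 0 elements -> [9, 15, 19, 30, 21]
Insert 30: shifted 0 elements -> [9, 15, 19, 30, 21]
Insert 21: shifted 1 elements -> [9, 15, 19, 21, 30]


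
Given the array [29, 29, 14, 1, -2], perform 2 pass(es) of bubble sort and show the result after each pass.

After pass 1: [29, 14, 1, -2, 29] (3 swaps)
After pass 2: [14, 1, -2, 29, 29] (3 swaps)
Total swaps: 6


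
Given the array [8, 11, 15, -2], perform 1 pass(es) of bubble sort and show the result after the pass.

After pass 1: [8, 11, -2, 15] (1 swaps)
Total swaps: 1


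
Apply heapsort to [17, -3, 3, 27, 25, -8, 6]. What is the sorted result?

Build heap: [27, 25, 6, -3, 17, -8, 3]
Extract 27: [25, 17, 6, -3, 3, -8, 27]
Extract 25: [17, 3, 6, -3, -8, 25, 27]
Extract 17: [6, 3, -8, -3, 17, 25, 27]
Extract 6: [3, -3, -8, 6, 17, 25, 27]
Extract 3: [-3, -8, 3, 6, 17, 25, 27]
Extract -3: [-8, -3, 3, 6, 17, 25, 27]


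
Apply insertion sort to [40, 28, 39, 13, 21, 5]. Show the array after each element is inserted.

First element 40 is already 'sorted'
Insert 28: shifted 1 elements -> [28, 40, 39, 13, 21, 5]
Insert 39: shifted 1 elements -> [28, 39, 40, 13, 21, 5]
Insert 13: shifted 3 elements -> [13, 28, 39, 40, 21, 5]
Insert 21: shifted 3 elements -> [13, 21, 28, 39, 40, 5]
Insert 5: shifted 5 elements -> [5, 13, 21, 28, 39, 40]


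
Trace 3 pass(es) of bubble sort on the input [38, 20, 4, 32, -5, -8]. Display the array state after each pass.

After pass 1: [20, 4, 32, -5, -8, 38] (5 swaps)
After pass 2: [4, 20, -5, -8, 32, 38] (3 swaps)
After pass 3: [4, -5, -8, 20, 32, 38] (2 swaps)
Total swaps: 10


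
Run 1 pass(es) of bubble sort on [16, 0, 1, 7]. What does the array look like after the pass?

After pass 1: [0, 1, 7, 16] (3 swaps)
Total swaps: 3


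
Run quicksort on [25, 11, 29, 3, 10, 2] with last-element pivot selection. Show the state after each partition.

Partition 1: pivot=2 at index 0 -> [2, 11, 29, 3, 10, 25]
Partition 2: pivot=25 at index 4 -> [2, 11, 3, 10, 25, 29]
Partition 3: pivot=10 at index 2 -> [2, 3, 10, 11, 25, 29]


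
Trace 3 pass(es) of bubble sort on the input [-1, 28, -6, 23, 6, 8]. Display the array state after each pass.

After pass 1: [-1, -6, 23, 6, 8, 28] (4 swaps)
After pass 2: [-6, -1, 6, 8, 23, 28] (3 swaps)
After pass 3: [-6, -1, 6, 8, 23, 28] (0 swaps)
Total swaps: 7


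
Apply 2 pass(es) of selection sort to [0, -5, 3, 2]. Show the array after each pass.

Pass 1: Select minimum -5 at index 1, swap -> [-5, 0, 3, 2]
Pass 2: Select minimum 0 at index 1, swap -> [-5, 0, 3, 2]


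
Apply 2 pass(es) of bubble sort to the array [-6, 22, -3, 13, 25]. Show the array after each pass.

After pass 1: [-6, -3, 13, 22, 25] (2 swaps)
After pass 2: [-6, -3, 13, 22, 25] (0 swaps)
Total swaps: 2


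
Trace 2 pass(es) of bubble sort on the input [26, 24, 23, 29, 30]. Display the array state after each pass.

After pass 1: [24, 23, 26, 29, 30] (2 swaps)
After pass 2: [23, 24, 26, 29, 30] (1 swaps)
Total swaps: 3


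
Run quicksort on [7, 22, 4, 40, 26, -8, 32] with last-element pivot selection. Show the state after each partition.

Partition 1: pivot=32 at index 5 -> [7, 22, 4, 26, -8, 32, 40]
Partition 2: pivot=-8 at index 0 -> [-8, 22, 4, 26, 7, 32, 40]
Partition 3: pivot=7 at index 2 -> [-8, 4, 7, 26, 22, 32, 40]
Partition 4: pivot=22 at index 3 -> [-8, 4, 7, 22, 26, 32, 40]


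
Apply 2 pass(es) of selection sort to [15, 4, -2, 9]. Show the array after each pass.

Pass 1: Select minimum -2 at index 2, swap -> [-2, 4, 15, 9]
Pass 2: Select minimum 4 at index 1, swap -> [-2, 4, 15, 9]


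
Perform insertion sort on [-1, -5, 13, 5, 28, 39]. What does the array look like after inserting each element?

First element -1 is already 'sorted'
Insert -5: shifted 1 elements -> [-5, -1, 13, 5, 28, 39]
Insert 13: shifted 0 elements -> [-5, -1, 13, 5, 28, 39]
Insert 5: shifted 1 elements -> [-5, -1, 5, 13, 28, 39]
Insert 28: shifted 0 elements -> [-5, -1, 5, 13, 28, 39]
Insert 39: shifted 0 elements -> [-5, -1, 5, 13, 28, 39]


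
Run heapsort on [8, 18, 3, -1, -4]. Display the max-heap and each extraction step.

Build heap: [18, 8, 3, -1, -4]
Extract 18: [8, -1, 3, -4, 18]
Extract 8: [3, -1, -4, 8, 18]
Extract 3: [-1, -4, 3, 8, 18]
Extract -1: [-4, -1, 3, 8, 18]


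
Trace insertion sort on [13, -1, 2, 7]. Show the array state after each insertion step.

First element 13 is already 'sorted'
Insert -1: shifted 1 elements -> [-1, 13, 2, 7]
Insert 2: shifted 1 elements -> [-1, 2, 13, 7]
Insert 7: shifted 1 elements -> [-1, 2, 7, 13]


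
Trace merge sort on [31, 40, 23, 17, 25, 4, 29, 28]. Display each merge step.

Divide and conquer:
  Merge [31] + [40] -> [31, 40]
  Merge [23] + [17] -> [17, 23]
  Merge [31, 40] + [17, 23] -> [17, 23, 31, 40]
  Merge [25] + [4] -> [4, 25]
  Merge [29] + [28] -> [28, 29]
  Merge [4, 25] + [28, 29] -> [4, 25, 28, 29]
  Merge [17, 23, 31, 40] + [4, 25, 28, 29] -> [4, 17, 23, 25, 28, 29, 31, 40]


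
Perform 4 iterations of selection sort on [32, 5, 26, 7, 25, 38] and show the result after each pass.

Pass 1: Select minimum 5 at index 1, swap -> [5, 32, 26, 7, 25, 38]
Pass 2: Select minimum 7 at index 3, swap -> [5, 7, 26, 32, 25, 38]
Pass 3: Select minimum 25 at index 4, swap -> [5, 7, 25, 32, 26, 38]
Pass 4: Select minimum 26 at index 4, swap -> [5, 7, 25, 26, 32, 38]


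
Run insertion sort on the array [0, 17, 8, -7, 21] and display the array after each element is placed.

First element 0 is already 'sorted'
Insert 17: shifted 0 elements -> [0, 17, 8, -7, 21]
Insert 8: shifted 1 elements -> [0, 8, 17, -7, 21]
Insert -7: shifted 3 elements -> [-7, 0, 8, 17, 21]
Insert 21: shifted 0 elements -> [-7, 0, 8, 17, 21]


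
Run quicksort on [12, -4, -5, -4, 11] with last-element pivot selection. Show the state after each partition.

Partition 1: pivot=11 at index 3 -> [-4, -5, -4, 11, 12]
Partition 2: pivot=-4 at index 2 -> [-4, -5, -4, 11, 12]
Partition 3: pivot=-5 at index 0 -> [-5, -4, -4, 11, 12]


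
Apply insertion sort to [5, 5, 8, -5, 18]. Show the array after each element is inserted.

First element 5 is already 'sorted'
Insert 5: shifted 0 elements -> [5, 5, 8, -5, 18]
Insert 8: shifted 0 elements -> [5, 5, 8, -5, 18]
Insert -5: shifted 3 elements -> [-5, 5, 5, 8, 18]
Insert 18: shifted 0 elements -> [-5, 5, 5, 8, 18]


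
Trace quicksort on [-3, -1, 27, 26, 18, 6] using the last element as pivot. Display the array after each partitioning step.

Partition 1: pivot=6 at index 2 -> [-3, -1, 6, 26, 18, 27]
Partition 2: pivot=-1 at index 1 -> [-3, -1, 6, 26, 18, 27]
Partition 3: pivot=27 at index 5 -> [-3, -1, 6, 26, 18, 27]
Partition 4: pivot=18 at index 3 -> [-3, -1, 6, 18, 26, 27]


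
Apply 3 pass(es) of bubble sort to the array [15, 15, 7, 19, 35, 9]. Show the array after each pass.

After pass 1: [15, 7, 15, 19, 9, 35] (2 swaps)
After pass 2: [7, 15, 15, 9, 19, 35] (2 swaps)
After pass 3: [7, 15, 9, 15, 19, 35] (1 swaps)
Total swaps: 5


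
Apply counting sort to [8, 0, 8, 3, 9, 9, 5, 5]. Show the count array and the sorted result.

Count array: [1, 0, 0, 1, 0, 2, 0, 0, 2, 2]
(count[i] = number of elements equal to i)
Cumulative count: [1, 1, 1, 2, 2, 4, 4, 4, 6, 8]
Sorted: [0, 3, 5, 5, 8, 8, 9, 9]


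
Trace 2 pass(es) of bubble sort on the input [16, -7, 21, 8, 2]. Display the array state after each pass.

After pass 1: [-7, 16, 8, 2, 21] (3 swaps)
After pass 2: [-7, 8, 2, 16, 21] (2 swaps)
Total swaps: 5


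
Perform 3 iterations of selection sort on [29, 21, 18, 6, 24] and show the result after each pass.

Pass 1: Select minimum 6 at index 3, swap -> [6, 21, 18, 29, 24]
Pass 2: Select minimum 18 at index 2, swap -> [6, 18, 21, 29, 24]
Pass 3: Select minimum 21 at index 2, swap -> [6, 18, 21, 29, 24]


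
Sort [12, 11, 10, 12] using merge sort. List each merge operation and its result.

Divide and conquer:
  Merge [12] + [11] -> [11, 12]
  Merge [10] + [12] -> [10, 12]
  Merge [11, 12] + [10, 12] -> [10, 11, 12, 12]


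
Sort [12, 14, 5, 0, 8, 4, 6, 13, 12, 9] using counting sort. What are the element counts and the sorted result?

Count array: [1, 0, 0, 0, 1, 1, 1, 0, 1, 1, 0, 0, 2, 1, 1]
(count[i] = number of elements equal to i)
Cumulative count: [1, 1, 1, 1, 2, 3, 4, 4, 5, 6, 6, 6, 8, 9, 10]
Sorted: [0, 4, 5, 6, 8, 9, 12, 12, 13, 14]


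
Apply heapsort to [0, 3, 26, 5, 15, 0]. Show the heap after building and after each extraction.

Build heap: [26, 15, 0, 5, 3, 0]
Extract 26: [15, 5, 0, 0, 3, 26]
Extract 15: [5, 3, 0, 0, 15, 26]
Extract 5: [3, 0, 0, 5, 15, 26]
Extract 3: [0, 0, 3, 5, 15, 26]
Extract 0: [0, 0, 3, 5, 15, 26]


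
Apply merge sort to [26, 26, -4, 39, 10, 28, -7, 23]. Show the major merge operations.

Divide and conquer:
  Merge [26] + [26] -> [26, 26]
  Merge [-4] + [39] -> [-4, 39]
  Merge [26, 26] + [-4, 39] -> [-4, 26, 26, 39]
  Merge [10] + [28] -> [10, 28]
  Merge [-7] + [23] -> [-7, 23]
  Merge [10, 28] + [-7, 23] -> [-7, 10, 23, 28]
  Merge [-4, 26, 26, 39] + [-7, 10, 23, 28] -> [-7, -4, 10, 23, 26, 26, 28, 39]


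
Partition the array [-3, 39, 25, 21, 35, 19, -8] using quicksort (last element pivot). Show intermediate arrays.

Partition 1: pivot=-8 at index 0 -> [-8, 39, 25, 21, 35, 19, -3]
Partition 2: pivot=-3 at index 1 -> [-8, -3, 25, 21, 35, 19, 39]
Partition 3: pivot=39 at index 6 -> [-8, -3, 25, 21, 35, 19, 39]
Partition 4: pivot=19 at index 2 -> [-8, -3, 19, 21, 35, 25, 39]
Partition 5: pivot=25 at index 4 -> [-8, -3, 19, 21, 25, 35, 39]


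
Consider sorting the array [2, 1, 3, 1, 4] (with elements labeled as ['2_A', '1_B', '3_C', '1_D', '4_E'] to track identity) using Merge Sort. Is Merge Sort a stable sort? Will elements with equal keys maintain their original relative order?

Trace Merge Sort on the labeled array (the key is the number; the letter only tracks identity):
  Merge [2_A] + [1_B] -> [1_B, 2_A]
  Merge [1_D] + [4_E] -> [1_D, 4_E]
  Merge [3_C] + [1_D, 4_E] -> [1_D, 3_C, 4_E]
  Merge [1_B, 2_A] + [1_D, 3_C, 4_E] -> [1_B, 1_D, 2_A, 3_C, 4_E]
Final order: [1_B, 1_D, 2_A, 3_C, 4_E]
Equal keys:
  value 1: originally 1_B, 1_D; after sorting 1_B, 1_D -> order preserved
All equal keys kept their original relative order. Merge Sort is stable: when the heads of the two halves are equal the merge takes from the left half first.
Answer: Stable


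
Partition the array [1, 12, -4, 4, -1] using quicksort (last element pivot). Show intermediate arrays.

Partition 1: pivot=-1 at index 1 -> [-4, -1, 1, 4, 12]
Partition 2: pivot=12 at index 4 -> [-4, -1, 1, 4, 12]
Partition 3: pivot=4 at index 3 -> [-4, -1, 1, 4, 12]


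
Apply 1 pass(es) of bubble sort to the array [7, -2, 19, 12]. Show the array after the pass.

After pass 1: [-2, 7, 12, 19] (2 swaps)
Total swaps: 2


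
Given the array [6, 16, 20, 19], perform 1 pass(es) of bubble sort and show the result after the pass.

After pass 1: [6, 16, 19, 20] (1 swaps)
Total swaps: 1


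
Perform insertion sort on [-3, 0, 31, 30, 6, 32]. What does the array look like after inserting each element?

First element -3 is already 'sorted'
Insert 0: shifted 0 elements -> [-3, 0, 31, 30, 6, 32]
Insert 31: shifted 0 elements -> [-3, 0, 31, 30, 6, 32]
Insert 30: shifted 1 elements -> [-3, 0, 30, 31, 6, 32]
Insert 6: shifted 2 elements -> [-3, 0, 6, 30, 31, 32]
Insert 32: shifted 0 elements -> [-3, 0, 6, 30, 31, 32]


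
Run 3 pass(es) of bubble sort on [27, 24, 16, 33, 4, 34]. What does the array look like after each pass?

After pass 1: [24, 16, 27, 4, 33, 34] (3 swaps)
After pass 2: [16, 24, 4, 27, 33, 34] (2 swaps)
After pass 3: [16, 4, 24, 27, 33, 34] (1 swaps)
Total swaps: 6


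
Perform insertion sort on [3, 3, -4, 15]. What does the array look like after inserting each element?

First element 3 is already 'sorted'
Insert 3: shifted 0 elements -> [3, 3, -4, 15]
Insert -4: shifted 2 elements -> [-4, 3, 3, 15]
Insert 15: shifted 0 elements -> [-4, 3, 3, 15]


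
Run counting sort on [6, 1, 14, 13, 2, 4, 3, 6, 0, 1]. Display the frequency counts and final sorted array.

Count array: [1, 2, 1, 1, 1, 0, 2, 0, 0, 0, 0, 0, 0, 1, 1]
(count[i] = number of elements equal to i)
Cumulative count: [1, 3, 4, 5, 6, 6, 8, 8, 8, 8, 8, 8, 8, 9, 10]
Sorted: [0, 1, 1, 2, 3, 4, 6, 6, 13, 14]


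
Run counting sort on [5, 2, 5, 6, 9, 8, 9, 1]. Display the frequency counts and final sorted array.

Count array: [0, 1, 1, 0, 0, 2, 1, 0, 1, 2]
(count[i] = number of elements equal to i)
Cumulative count: [0, 1, 2, 2, 2, 4, 5, 5, 6, 8]
Sorted: [1, 2, 5, 5, 6, 8, 9, 9]


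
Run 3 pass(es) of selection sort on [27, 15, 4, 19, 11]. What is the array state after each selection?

Pass 1: Select minimum 4 at index 2, swap -> [4, 15, 27, 19, 11]
Pass 2: Select minimum 11 at index 4, swap -> [4, 11, 27, 19, 15]
Pass 3: Select minimum 15 at index 4, swap -> [4, 11, 15, 19, 27]


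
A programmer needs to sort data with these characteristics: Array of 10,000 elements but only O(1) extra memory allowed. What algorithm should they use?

Best choice: Heapsort
Reason: Heapsort rearranges the array in place using O(1) auxiliary space and still guarantees O(n log n) time; quicksort partitions in place but needs Theta(log n) stack space for recursion (O(n) in the worst case), and mergesort requires O(n) auxiliary space


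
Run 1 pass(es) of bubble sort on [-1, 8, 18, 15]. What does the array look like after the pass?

After pass 1: [-1, 8, 15, 18] (1 swaps)
Total swaps: 1


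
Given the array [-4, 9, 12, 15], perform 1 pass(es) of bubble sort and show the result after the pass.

After pass 1: [-4, 9, 12, 15] (0 swaps)
Total swaps: 0


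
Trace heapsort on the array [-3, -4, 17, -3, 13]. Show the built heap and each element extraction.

Build heap: [17, 13, -3, -3, -4]
Extract 17: [13, -3, -3, -4, 17]
Extract 13: [-3, -4, -3, 13, 17]
Extract -3: [-3, -4, -3, 13, 17]
Extract -3: [-4, -3, -3, 13, 17]


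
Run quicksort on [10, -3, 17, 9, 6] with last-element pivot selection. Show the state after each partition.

Partition 1: pivot=6 at index 1 -> [-3, 6, 17, 9, 10]
Partition 2: pivot=10 at index 3 -> [-3, 6, 9, 10, 17]


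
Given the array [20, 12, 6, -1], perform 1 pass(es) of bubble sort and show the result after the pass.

After pass 1: [12, 6, -1, 20] (3 swaps)
Total swaps: 3


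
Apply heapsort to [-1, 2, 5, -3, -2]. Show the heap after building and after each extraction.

Build heap: [5, 2, -1, -3, -2]
Extract 5: [2, -2, -1, -3, 5]
Extract 2: [-1, -2, -3, 2, 5]
Extract -1: [-2, -3, -1, 2, 5]
Extract -2: [-3, -2, -1, 2, 5]


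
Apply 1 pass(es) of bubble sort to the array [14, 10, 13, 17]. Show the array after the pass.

After pass 1: [10, 13, 14, 17] (2 swaps)
Total swaps: 2


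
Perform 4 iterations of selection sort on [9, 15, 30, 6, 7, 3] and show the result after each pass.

Pass 1: Select minimum 3 at index 5, swap -> [3, 15, 30, 6, 7, 9]
Pass 2: Select minimum 6 at index 3, swap -> [3, 6, 30, 15, 7, 9]
Pass 3: Select minimum 7 at index 4, swap -> [3, 6, 7, 15, 30, 9]
Pass 4: Select minimum 9 at index 5, swap -> [3, 6, 7, 9, 30, 15]


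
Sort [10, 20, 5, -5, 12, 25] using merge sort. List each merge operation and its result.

Divide and conquer:
  Merge [20] + [5] -> [5, 20]
  Merge [10] + [5, 20] -> [5, 10, 20]
  Merge [12] + [25] -> [12, 25]
  Merge [-5] + [12, 25] -> [-5, 12, 25]
  Merge [5, 10, 20] + [-5, 12, 25] -> [-5, 5, 10, 12, 20, 25]


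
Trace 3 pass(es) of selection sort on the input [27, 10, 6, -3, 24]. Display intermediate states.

Pass 1: Select minimum -3 at index 3, swap -> [-3, 10, 6, 27, 24]
Pass 2: Select minimum 6 at index 2, swap -> [-3, 6, 10, 27, 24]
Pass 3: Select minimum 10 at index 2, swap -> [-3, 6, 10, 27, 24]


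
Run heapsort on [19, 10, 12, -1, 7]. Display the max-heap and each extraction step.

Build heap: [19, 10, 12, -1, 7]
Extract 19: [12, 10, 7, -1, 19]
Extract 12: [10, -1, 7, 12, 19]
Extract 10: [7, -1, 10, 12, 19]
Extract 7: [-1, 7, 10, 12, 19]


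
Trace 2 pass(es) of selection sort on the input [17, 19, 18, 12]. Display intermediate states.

Pass 1: Select minimum 12 at index 3, swap -> [12, 19, 18, 17]
Pass 2: Select minimum 17 at index 3, swap -> [12, 17, 18, 19]


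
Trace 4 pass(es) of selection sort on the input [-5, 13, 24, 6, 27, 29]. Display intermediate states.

Pass 1: Select minimum -5 at index 0, swap -> [-5, 13, 24, 6, 27, 29]
Pass 2: Select minimum 6 at index 3, swap -> [-5, 6, 24, 13, 27, 29]
Pass 3: Select minimum 13 at index 3, swap -> [-5, 6, 13, 24, 27, 29]
Pass 4: Select minimum 24 at index 3, swap -> [-5, 6, 13, 24, 27, 29]


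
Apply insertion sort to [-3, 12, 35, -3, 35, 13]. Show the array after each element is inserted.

First element -3 is already 'sorted'
Insert 12: shifted 0 elements -> [-3, 12, 35, -3, 35, 13]
Insert 35: shifted 0 elements -> [-3, 12, 35, -3, 35, 13]
Insert -3: shifted 2 elements -> [-3, -3, 12, 35, 35, 13]
Insert 35: shifted 0 elements -> [-3, -3, 12, 35, 35, 13]
Insert 13: shifted 2 elements -> [-3, -3, 12, 13, 35, 35]


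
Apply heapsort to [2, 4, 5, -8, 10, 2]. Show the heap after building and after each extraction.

Build heap: [10, 4, 5, -8, 2, 2]
Extract 10: [5, 4, 2, -8, 2, 10]
Extract 5: [4, 2, 2, -8, 5, 10]
Extract 4: [2, -8, 2, 4, 5, 10]
Extract 2: [2, -8, 2, 4, 5, 10]
Extract 2: [-8, 2, 2, 4, 5, 10]


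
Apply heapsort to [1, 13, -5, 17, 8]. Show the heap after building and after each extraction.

Build heap: [17, 13, -5, 1, 8]
Extract 17: [13, 8, -5, 1, 17]
Extract 13: [8, 1, -5, 13, 17]
Extract 8: [1, -5, 8, 13, 17]
Extract 1: [-5, 1, 8, 13, 17]


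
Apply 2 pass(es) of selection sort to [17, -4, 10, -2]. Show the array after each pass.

Pass 1: Select minimum -4 at index 1, swap -> [-4, 17, 10, -2]
Pass 2: Select minimum -2 at index 3, swap -> [-4, -2, 10, 17]


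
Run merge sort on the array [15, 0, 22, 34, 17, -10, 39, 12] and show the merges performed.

Divide and conquer:
  Merge [15] + [0] -> [0, 15]
  Merge [22] + [34] -> [22, 34]
  Merge [0, 15] + [22, 34] -> [0, 15, 22, 34]
  Merge [17] + [-10] -> [-10, 17]
  Merge [39] + [12] -> [12, 39]
  Merge [-10, 17] + [12, 39] -> [-10, 12, 17, 39]
  Merge [0, 15, 22, 34] + [-10, 12, 17, 39] -> [-10, 0, 12, 15, 17, 22, 34, 39]


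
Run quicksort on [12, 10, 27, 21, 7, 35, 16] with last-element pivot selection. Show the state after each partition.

Partition 1: pivot=16 at index 3 -> [12, 10, 7, 16, 27, 35, 21]
Partition 2: pivot=7 at index 0 -> [7, 10, 12, 16, 27, 35, 21]
Partition 3: pivot=12 at index 2 -> [7, 10, 12, 16, 27, 35, 21]
Partition 4: pivot=21 at index 4 -> [7, 10, 12, 16, 21, 35, 27]
Partition 5: pivot=27 at index 5 -> [7, 10, 12, 16, 21, 27, 35]


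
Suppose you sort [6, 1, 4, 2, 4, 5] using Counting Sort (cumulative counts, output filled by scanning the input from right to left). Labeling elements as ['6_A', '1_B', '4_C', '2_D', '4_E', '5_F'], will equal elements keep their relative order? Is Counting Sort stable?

Trace Counting Sort on the labeled array (the key is the number; the letter only tracks identity):
  Counts for values 0..6: [0, 1, 1, 0, 2, 1, 1]
  Cumulative counts: [0, 1, 2, 2, 4, 5, 6]
  Scan right to left: place 5_F at output index 4
  Scan right to left: place 4_E at output index 3
  Scan right to left: place 2_D at output index 1
  Scan right to left: place 4_C at output index 2
  Scan right to left: place 1_B at output index 0
  Scan right to left: place 6_A at output index 5
  Output: [1_B, 2_D, 4_C, 4_E, 5_F, 6_A]
Equal keys:
  value 4: originally 4_C, 4_E; after sorting 4_C, 4_E -> order preserved
All equal keys kept their original relative order. Counting Sort is stable: scanning the input right to left with decreasing cumulative counts places later duplicates at later output positions.
Answer: Stable


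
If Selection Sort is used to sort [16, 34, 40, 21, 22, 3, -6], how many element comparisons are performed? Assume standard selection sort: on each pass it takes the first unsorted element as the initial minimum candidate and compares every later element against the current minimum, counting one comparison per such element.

Pass 1: scan indices 1..6 for the minimum = 6 comparison(s); min is -6, place at index 0 -> [-6, 34, 40, 21, 22, 3, 16]
Pass 2: scan indices 2..6 for the minimum = 5 comparison(s); min is 3, place at index 1 -> [-6, 3, 40, 21, 22, 34, 16]
Pass 3: scan indices 3..6 for the minimum = 4 comparison(s); min is 16, place at index 2 -> [-6, 3, 16, 21, 22, 34, 40]
Pass 4: scan indices 4..6 for the minimum = 3 comparison(s); min is 21, place at index 3 -> [-6, 3, 16, 21, 22, 34, 40]
Pass 5: scan indices 5..6 for the minimum = 2 comparison(s); min is 22, place at index 4 -> [-6, 3, 16, 21, 22, 34, 40]
Pass 6: scan indices 6..6 for the minimum = 1 comparison(s); min is 34, place at index 5 -> [-6, 3, 16, 21, 22, 34, 40]
Selection sort always scans the whole unsorted suffix, so the count is (n-1) + (n-2) + ... + 1 = n(n-1)/2 = 7*6/2 = 21 regardless of the input order.
Total comparisons: 6 + 5 + 4 + 3 + 2 + 1 = 21


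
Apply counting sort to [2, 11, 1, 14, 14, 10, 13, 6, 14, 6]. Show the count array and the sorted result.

Count array: [0, 1, 1, 0, 0, 0, 2, 0, 0, 0, 1, 1, 0, 1, 3]
(count[i] = number of elements equal to i)
Cumulative count: [0, 1, 2, 2, 2, 2, 4, 4, 4, 4, 5, 6, 6, 7, 10]
Sorted: [1, 2, 6, 6, 10, 11, 13, 14, 14, 14]


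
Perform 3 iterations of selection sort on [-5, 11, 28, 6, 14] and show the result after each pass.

Pass 1: Select minimum -5 at index 0, swap -> [-5, 11, 28, 6, 14]
Pass 2: Select minimum 6 at index 3, swap -> [-5, 6, 28, 11, 14]
Pass 3: Select minimum 11 at index 3, swap -> [-5, 6, 11, 28, 14]


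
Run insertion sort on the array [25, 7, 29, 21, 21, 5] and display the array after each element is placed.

First element 25 is already 'sorted'
Insert 7: shifted 1 elements -> [7, 25, 29, 21, 21, 5]
Insert 29: shifted 0 elements -> [7, 25, 29, 21, 21, 5]
Insert 21: shifted 2 elements -> [7, 21, 25, 29, 21, 5]
Insert 21: shifted 2 elements -> [7, 21, 21, 25, 29, 5]
Insert 5: shifted 5 elements -> [5, 7, 21, 21, 25, 29]


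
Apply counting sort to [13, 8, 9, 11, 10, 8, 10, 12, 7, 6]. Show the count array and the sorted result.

Count array: [0, 0, 0, 0, 0, 0, 1, 1, 2, 1, 2, 1, 1, 1]
(count[i] = number of elements equal to i)
Cumulative count: [0, 0, 0, 0, 0, 0, 1, 2, 4, 5, 7, 8, 9, 10]
Sorted: [6, 7, 8, 8, 9, 10, 10, 11, 12, 13]


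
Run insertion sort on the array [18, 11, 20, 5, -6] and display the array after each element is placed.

First element 18 is already 'sorted'
Insert 11: shifted 1 elements -> [11, 18, 20, 5, -6]
Insert 20: shifted 0 elements -> [11, 18, 20, 5, -6]
Insert 5: shifted 3 elements -> [5, 11, 18, 20, -6]
Insert -6: shifted 4 elements -> [-6, 5, 11, 18, 20]


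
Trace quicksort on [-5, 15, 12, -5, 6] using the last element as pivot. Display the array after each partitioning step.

Partition 1: pivot=6 at index 2 -> [-5, -5, 6, 15, 12]
Partition 2: pivot=-5 at index 1 -> [-5, -5, 6, 15, 12]
Partition 3: pivot=12 at index 3 -> [-5, -5, 6, 12, 15]


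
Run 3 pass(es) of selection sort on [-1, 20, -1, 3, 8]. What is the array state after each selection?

Pass 1: Select minimum -1 at index 0, swap -> [-1, 20, -1, 3, 8]
Pass 2: Select minimum -1 at index 2, swap -> [-1, -1, 20, 3, 8]
Pass 3: Select minimum 3 at index 3, swap -> [-1, -1, 3, 20, 8]


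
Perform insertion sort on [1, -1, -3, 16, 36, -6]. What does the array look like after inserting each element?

First element 1 is already 'sorted'
Insert -1: shifted 1 elements -> [-1, 1, -3, 16, 36, -6]
Insert -3: shifted 2 elements -> [-3, -1, 1, 16, 36, -6]
Insert 16: shifted 0 elements -> [-3, -1, 1, 16, 36, -6]
Insert 36: shifted 0 elements -> [-3, -1, 1, 16, 36, -6]
Insert -6: shifted 5 elements -> [-6, -3, -1, 1, 16, 36]


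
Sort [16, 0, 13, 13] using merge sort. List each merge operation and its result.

Divide and conquer:
  Merge [16] + [0] -> [0, 16]
  Merge [13] + [13] -> [13, 13]
  Merge [0, 16] + [13, 13] -> [0, 13, 13, 16]


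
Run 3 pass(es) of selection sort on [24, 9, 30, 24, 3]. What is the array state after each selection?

Pass 1: Select minimum 3 at index 4, swap -> [3, 9, 30, 24, 24]
Pass 2: Select minimum 9 at index 1, swap -> [3, 9, 30, 24, 24]
Pass 3: Select minimum 24 at index 3, swap -> [3, 9, 24, 30, 24]


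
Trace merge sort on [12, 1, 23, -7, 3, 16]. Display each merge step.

Divide and conquer:
  Merge [1] + [23] -> [1, 23]
  Merge [12] + [1, 23] -> [1, 12, 23]
  Merge [3] + [16] -> [3, 16]
  Merge [-7] + [3, 16] -> [-7, 3, 16]
  Merge [1, 12, 23] + [-7, 3, 16] -> [-7, 1, 3, 12, 16, 23]


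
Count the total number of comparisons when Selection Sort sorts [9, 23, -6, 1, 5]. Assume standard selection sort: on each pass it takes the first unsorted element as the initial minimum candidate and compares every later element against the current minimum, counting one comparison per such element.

Pass 1: scan indices 1..4 for the minimum = 4 comparison(s); min is -6, place at index 0 -> [-6, 23, 9, 1, 5]
Pass 2: scan indices 2..4 for the minimum = 3 comparison(s); min is 1, place at index 1 -> [-6, 1, 9, 23, 5]
Pass 3: scan indices 3..4 for the minimum = 2 comparison(s); min is 5, place at index 2 -> [-6, 1, 5, 23, 9]
Pass 4: scan indices 4..4 for the minimum = 1 comparison(s); min is 9, place at index 3 -> [-6, 1, 5, 9, 23]
Selection sort always scans the whole unsorted suffix, so the count is (n-1) + (n-2) + ... + 1 = n(n-1)/2 = 5*4/2 = 10 regardless of the input order.
Total comparisons: 4 + 3 + 2 + 1 = 10


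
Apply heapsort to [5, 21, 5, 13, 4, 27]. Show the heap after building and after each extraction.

Build heap: [27, 21, 5, 13, 4, 5]
Extract 27: [21, 13, 5, 5, 4, 27]
Extract 21: [13, 5, 5, 4, 21, 27]
Extract 13: [5, 4, 5, 13, 21, 27]
Extract 5: [5, 4, 5, 13, 21, 27]
Extract 5: [4, 5, 5, 13, 21, 27]


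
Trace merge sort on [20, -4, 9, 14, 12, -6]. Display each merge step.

Divide and conquer:
  Merge [-4] + [9] -> [-4, 9]
  Merge [20] + [-4, 9] -> [-4, 9, 20]
  Merge [12] + [-6] -> [-6, 12]
  Merge [14] + [-6, 12] -> [-6, 12, 14]
  Merge [-4, 9, 20] + [-6, 12, 14] -> [-6, -4, 9, 12, 14, 20]


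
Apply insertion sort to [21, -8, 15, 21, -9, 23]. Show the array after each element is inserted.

First element 21 is already 'sorted'
Insert -8: shifted 1 elements -> [-8, 21, 15, 21, -9, 23]
Insert 15: shifted 1 elements -> [-8, 15, 21, 21, -9, 23]
Insert 21: shifted 0 elements -> [-8, 15, 21, 21, -9, 23]
Insert -9: shifted 4 elements -> [-9, -8, 15, 21, 21, 23]
Insert 23: shifted 0 elements -> [-9, -8, 15, 21, 21, 23]


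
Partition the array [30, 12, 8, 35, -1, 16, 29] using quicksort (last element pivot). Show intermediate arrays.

Partition 1: pivot=29 at index 4 -> [12, 8, -1, 16, 29, 35, 30]
Partition 2: pivot=16 at index 3 -> [12, 8, -1, 16, 29, 35, 30]
Partition 3: pivot=-1 at index 0 -> [-1, 8, 12, 16, 29, 35, 30]
Partition 4: pivot=12 at index 2 -> [-1, 8, 12, 16, 29, 35, 30]
Partition 5: pivot=30 at index 5 -> [-1, 8, 12, 16, 29, 30, 35]
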